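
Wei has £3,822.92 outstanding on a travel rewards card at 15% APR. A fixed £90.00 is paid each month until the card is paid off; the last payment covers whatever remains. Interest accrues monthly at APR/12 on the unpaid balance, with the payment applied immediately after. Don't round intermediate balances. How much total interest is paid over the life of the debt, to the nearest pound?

Monthly rate r = 15%/12 = 1.25% = 0.0125.
Payoff takes n = ⌈−ln(1 − rB₀/P)/ln(1+r)⌉ = ⌈60.943⌉ = 61 payments; the last is £84.93.
Total paid = 60·£90.00 + £84.93 = £5,484.93.
Total interest = total paid − principal = £5,484.93 − £3,822.92 = £1,662.01.

£1,662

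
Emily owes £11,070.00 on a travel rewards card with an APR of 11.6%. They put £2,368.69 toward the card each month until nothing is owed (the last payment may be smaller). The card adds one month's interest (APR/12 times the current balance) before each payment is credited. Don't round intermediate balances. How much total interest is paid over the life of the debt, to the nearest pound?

Monthly rate r = 11.6%/12 = 0.966667% = 0.00966667.
Payoff takes n = ⌈−ln(1 − rB₀/P)/ln(1+r)⌉ = ⌈4.805⌉ = 5 payments; the last is £1,909.54.
Total paid = 4·£2,368.69 + £1,909.54 = £11,384.30.
Total interest = total paid − principal = £11,384.30 − £11,070.00 = £314.30.

£314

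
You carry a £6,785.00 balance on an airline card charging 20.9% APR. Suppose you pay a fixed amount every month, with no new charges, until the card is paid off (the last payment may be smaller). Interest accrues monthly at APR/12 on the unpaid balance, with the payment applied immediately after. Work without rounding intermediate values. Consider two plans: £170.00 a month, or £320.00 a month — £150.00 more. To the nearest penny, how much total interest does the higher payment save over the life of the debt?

£3,153.00

Monthly rate r = 20.9%/12 = 1.74167% = 0.0174167.
At £170.00/mo: n = ⌈−ln(1 − rB₀/P)/ln(1+r)⌉ = 69 payments (last £135.43); total interest = total paid − £6,785.00 = £4,910.43.
At £320.00/mo: 27 payments (last £222.43); total interest £1,757.43.
Interest saved = £4,910.43 − £1,757.43 = £3,153.00.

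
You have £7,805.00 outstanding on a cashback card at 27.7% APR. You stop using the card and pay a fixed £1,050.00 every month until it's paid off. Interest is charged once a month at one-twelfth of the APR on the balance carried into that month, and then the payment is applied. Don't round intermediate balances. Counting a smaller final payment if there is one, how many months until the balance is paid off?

9 payments

Monthly rate r = 27.7%/12 = 2.30833% = 0.0230833.
Recurrence: B ← B·(1+r) − £1,050.00.
Month 1: interest £180.17; balance after payment £6,935.17.
Month 2: interest £160.09; balance after payment £6,045.25.
Closed form: n = −ln(1 − rB₀/P)/ln(1+r) = −ln(0.82841)/ln(1.02308) ≈ 8.249, so the balance reaches zero during payment 9.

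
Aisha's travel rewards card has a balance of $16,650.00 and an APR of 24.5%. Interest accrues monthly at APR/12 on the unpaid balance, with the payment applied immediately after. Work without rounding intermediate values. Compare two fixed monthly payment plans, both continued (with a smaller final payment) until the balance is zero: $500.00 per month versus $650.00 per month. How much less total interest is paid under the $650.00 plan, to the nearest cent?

Monthly rate r = 24.5%/12 = 2.04167% = 0.0204167.
At $500.00/mo: n = ⌈−ln(1 − rB₀/P)/ln(1+r)⌉ = 57 payments (last $179.91); total interest = total paid − $16,650.00 = $11,529.91.
At $650.00/mo: 37 payments (last $406.80); total interest $7,156.80.
Interest saved = $11,529.91 − $7,156.80 = $4,373.11.

$4,373.11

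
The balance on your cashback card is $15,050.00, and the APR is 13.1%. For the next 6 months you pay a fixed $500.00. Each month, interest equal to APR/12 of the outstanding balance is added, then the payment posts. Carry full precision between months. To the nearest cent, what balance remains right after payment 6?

$12,980.00

Monthly rate r = 13.1%/12 = 1.09167% = 0.0109167.
Each month: B ← B·(1+r) − $500.00.
Month 1: interest $164.30; balance after payment $14,714.30.
Month 2: interest $160.63; balance after payment $14,374.93.
Month 3: interest $156.93; balance after payment $14,031.85.
Month 4: interest $153.18; balance after payment $13,685.03.
Month 5: interest $149.39; balance after payment $13,334.43.
Month 6: interest $145.57; balance after payment $12,980.00.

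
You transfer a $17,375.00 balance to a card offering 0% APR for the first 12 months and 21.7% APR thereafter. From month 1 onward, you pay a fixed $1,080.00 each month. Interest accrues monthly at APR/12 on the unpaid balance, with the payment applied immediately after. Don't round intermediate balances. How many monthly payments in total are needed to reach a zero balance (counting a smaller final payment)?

Promo months 1–12 at r₀ = 0%/12 = 0; months 13+ at r₁ = 21.7%/12 = 0.0180833.
After month 12 (no interest yet): B = $17,375.00 − 12·$1,080.00 = $4,415.00.
Then at r₁ with $1,080.00/mo: n₂ = −ln(1 − r₁·B/P)/ln(1+r₁) ≈ 4.29 → 5 more payments.

17 months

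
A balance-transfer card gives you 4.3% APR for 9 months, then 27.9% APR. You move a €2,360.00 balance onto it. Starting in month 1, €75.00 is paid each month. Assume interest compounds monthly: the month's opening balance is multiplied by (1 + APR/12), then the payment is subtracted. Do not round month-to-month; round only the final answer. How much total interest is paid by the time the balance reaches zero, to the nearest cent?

Promo months 1–9 at r₀ = 4.3%/12 = 0.00358333; months 10+ at r₁ = 27.9%/12 = 0.02325.
After month 9: iterate B ← B·(1+r₀) − €75.00 for 9 months → €1,752.45.
Then at r₁ with €75.00/mo: n₂ = −ln(1 − r₁·B/P)/ln(1+r₁) ≈ 34.10 → 35 more payments.
Total paid = 43·€75.00 + €7.23 = €3,232.23; interest = €3,232.23 − €2,360.00 = €872.23.

€872.23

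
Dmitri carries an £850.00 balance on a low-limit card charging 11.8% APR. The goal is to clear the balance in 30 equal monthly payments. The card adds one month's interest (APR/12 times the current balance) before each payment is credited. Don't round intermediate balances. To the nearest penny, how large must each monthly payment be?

Monthly rate r = 11.8%/12 = 0.983333% = 0.00983333.
Level-payment amortization: P = B₀·r / (1 − (1+r)^(−n)) = 850.00·0.00983333 / (1 − 1.00983^(−30)).
Denominator 1 − (1+r)^(−30) = 0.254394786.
P = 8.35833 / 0.254394786 ≈ 32.86.

£32.86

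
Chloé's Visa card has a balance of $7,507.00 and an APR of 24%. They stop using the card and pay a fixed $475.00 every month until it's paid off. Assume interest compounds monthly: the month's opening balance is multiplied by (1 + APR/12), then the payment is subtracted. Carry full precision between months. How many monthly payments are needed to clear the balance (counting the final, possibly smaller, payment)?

20 months

Monthly rate r = 24%/12 = 2% = 0.02.
Recurrence: B ← B·(1+r) − $475.00.
Month 1: interest $150.14; balance after payment $7,182.14.
Month 2: interest $143.64; balance after payment $6,850.78.
Closed form: n = −ln(1 − rB₀/P)/ln(1+r) = −ln(0.68392)/ln(1.02) ≈ 19.185, so the balance reaches zero during payment 20.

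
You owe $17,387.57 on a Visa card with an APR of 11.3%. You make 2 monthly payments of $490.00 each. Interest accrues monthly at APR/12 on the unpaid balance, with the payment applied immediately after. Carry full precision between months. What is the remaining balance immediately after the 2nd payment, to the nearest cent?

Monthly rate r = 11.3%/12 = 0.941667% = 0.00941667.
Each month: B ← B·(1+r) − $490.00.
Month 1: interest $163.73; balance after payment $17,061.30.
Month 2: interest $160.66; balance after payment $16,731.96.

$16,731.96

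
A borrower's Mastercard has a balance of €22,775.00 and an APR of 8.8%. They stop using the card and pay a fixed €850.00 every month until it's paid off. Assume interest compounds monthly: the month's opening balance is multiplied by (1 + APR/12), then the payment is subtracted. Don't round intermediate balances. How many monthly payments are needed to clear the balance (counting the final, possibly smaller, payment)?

30 payments

Monthly rate r = 8.8%/12 = 0.733333% = 0.00733333.
Recurrence: B ← B·(1+r) − €850.00.
Month 1: interest €167.02; balance after payment €22,092.02.
Month 2: interest €162.01; balance after payment €21,404.02.
Closed form: n = −ln(1 − rB₀/P)/ln(1+r) = −ln(0.80351)/ln(1.00733) ≈ 29.941, so the balance reaches zero during payment 30.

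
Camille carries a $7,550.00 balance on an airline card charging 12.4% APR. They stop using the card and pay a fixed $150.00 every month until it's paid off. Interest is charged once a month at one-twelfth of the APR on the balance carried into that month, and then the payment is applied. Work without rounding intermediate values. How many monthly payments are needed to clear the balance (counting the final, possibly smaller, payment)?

72 months

Monthly rate r = 12.4%/12 = 1.03333% = 0.0103333.
Recurrence: B ← B·(1+r) − $150.00.
Month 1: interest $78.02; balance after payment $7,478.02.
Month 2: interest $77.27; balance after payment $7,405.29.
Closed form: n = −ln(1 − rB₀/P)/ln(1+r) = −ln(0.47989)/ln(1.01033) ≈ 71.418, so the balance reaches zero during payment 72.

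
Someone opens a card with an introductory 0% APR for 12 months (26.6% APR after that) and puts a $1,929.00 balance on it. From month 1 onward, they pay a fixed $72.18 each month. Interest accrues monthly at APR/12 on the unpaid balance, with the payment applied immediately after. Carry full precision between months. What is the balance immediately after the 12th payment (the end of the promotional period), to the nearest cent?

$1,062.84

Promo months 1–12 at r₀ = 0%/12 = 0; months 13+ at r₁ = 26.6%/12 = 0.0221667.
After month 12 (no interest yet): B = $1,929.00 − 12·$72.18 = $1,062.84.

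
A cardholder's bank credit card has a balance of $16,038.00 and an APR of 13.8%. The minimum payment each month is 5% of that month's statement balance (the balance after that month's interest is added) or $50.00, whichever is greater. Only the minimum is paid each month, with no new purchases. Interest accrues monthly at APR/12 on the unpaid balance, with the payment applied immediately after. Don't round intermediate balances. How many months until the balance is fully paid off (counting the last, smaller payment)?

93 months

Monthly rate r = 13.8%/12 = 1.15% = 0.0115.
While 5% of the post-interest balance exceeds $50.00, each month B ← (B·(1+r))·(1 − 0.05), i.e. B shrinks by the factor (1+r)·0.95 = 0.96093.
This holds for months 1–70. Entering month 71 the balance is $984.95; 5% of the post-interest balance is now below $50.00, so the flat $50.00 minimum applies from here.
From month 71 a fixed $50.00 at rate r clears $984.95 in 23 more payments. Total: 70 + 23 = 93 months.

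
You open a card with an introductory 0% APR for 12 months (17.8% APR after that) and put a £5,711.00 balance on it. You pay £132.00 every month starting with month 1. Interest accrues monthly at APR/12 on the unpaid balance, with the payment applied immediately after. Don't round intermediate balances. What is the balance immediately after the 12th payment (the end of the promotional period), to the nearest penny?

Promo months 1–12 at r₀ = 0%/12 = 0; months 13+ at r₁ = 17.8%/12 = 0.0148333.
After month 12 (no interest yet): B = £5,711.00 − 12·£132.00 = £4,127.00.

£4,127.00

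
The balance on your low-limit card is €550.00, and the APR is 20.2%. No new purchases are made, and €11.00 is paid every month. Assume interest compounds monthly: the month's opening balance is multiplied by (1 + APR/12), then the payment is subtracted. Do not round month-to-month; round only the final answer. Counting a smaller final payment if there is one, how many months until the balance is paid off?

Monthly rate r = 20.2%/12 = 1.68333% = 0.0168333.
Recurrence: B ← B·(1+r) − €11.00.
Month 1: interest €9.26; balance after payment €548.26.
Month 2: interest €9.23; balance after payment €546.49.
Closed form: n = −ln(1 − rB₀/P)/ln(1+r) = −ln(0.15833)/ln(1.01683) ≈ 110.407, so the balance reaches zero during payment 111.

111 payments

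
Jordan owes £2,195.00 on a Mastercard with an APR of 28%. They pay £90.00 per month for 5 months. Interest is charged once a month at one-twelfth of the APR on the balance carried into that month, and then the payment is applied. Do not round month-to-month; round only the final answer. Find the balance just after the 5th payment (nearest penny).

£1,991.82

Monthly rate r = 28%/12 = 2.33333% = 0.0233333.
Each month: B ← B·(1+r) − £90.00.
Month 1: interest £51.22; balance after payment £2,156.22.
Month 2: interest £50.31; balance after payment £2,116.53.
Month 3: interest £49.39; balance after payment £2,075.91.
Month 4: interest £48.44; balance after payment £2,034.35.
Month 5: interest £47.47; balance after payment £1,991.82.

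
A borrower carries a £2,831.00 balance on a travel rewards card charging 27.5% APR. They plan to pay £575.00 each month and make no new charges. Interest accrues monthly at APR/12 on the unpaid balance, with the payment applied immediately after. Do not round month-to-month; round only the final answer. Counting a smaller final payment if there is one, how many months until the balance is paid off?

6 payments

Monthly rate r = 27.5%/12 = 2.29167% = 0.0229167.
Recurrence: B ← B·(1+r) − £575.00.
Month 1: interest £64.88; balance after payment £2,320.88.
Month 2: interest £53.19; balance after payment £1,799.06.
Month 3: interest £41.23; balance after payment £1,265.29.
Month 4: interest £29.00; balance after payment £719.29.
Month 5: interest £16.48; balance after payment £160.77.
Month 6: interest £3.68; balance after payment £0.00.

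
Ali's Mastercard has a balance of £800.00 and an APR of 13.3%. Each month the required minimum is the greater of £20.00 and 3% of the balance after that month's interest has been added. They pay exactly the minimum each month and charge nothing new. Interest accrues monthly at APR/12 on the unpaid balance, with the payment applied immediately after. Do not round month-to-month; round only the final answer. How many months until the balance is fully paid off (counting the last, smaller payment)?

52 months

Monthly rate r = 13.3%/12 = 1.10833% = 0.0110833.
While 3% of the post-interest balance exceeds £20.00, each month B ← (B·(1+r))·(1 − 0.03), i.e. B shrinks by the factor (1+r)·0.97 = 0.98075.
This holds for months 1–10. Entering month 11 the balance is £658.68; 3% of the post-interest balance is now below £20.00, so the flat £20.00 minimum applies from here.
From month 11 a fixed £20.00 at rate r clears £658.68 in 42 more payments. Total: 10 + 42 = 52 months.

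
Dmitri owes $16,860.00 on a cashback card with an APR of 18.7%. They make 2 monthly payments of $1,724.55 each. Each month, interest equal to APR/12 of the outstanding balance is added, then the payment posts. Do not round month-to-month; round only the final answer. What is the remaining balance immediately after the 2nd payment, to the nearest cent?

$13,913.59

Monthly rate r = 18.7%/12 = 1.55833% = 0.0155833.
Each month: B ← B·(1+r) − $1,724.55.
Month 1: interest $262.74; balance after payment $15,398.19.
Month 2: interest $239.96; balance after payment $13,913.59.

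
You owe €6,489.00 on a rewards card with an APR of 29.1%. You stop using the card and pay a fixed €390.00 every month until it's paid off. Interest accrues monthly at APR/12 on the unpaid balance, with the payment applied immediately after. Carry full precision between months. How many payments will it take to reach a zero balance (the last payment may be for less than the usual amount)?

Monthly rate r = 29.1%/12 = 2.425% = 0.02425.
Recurrence: B ← B·(1+r) − €390.00.
Month 1: interest €157.36; balance after payment €6,256.36.
Month 2: interest €151.72; balance after payment €6,018.07.
Closed form: n = −ln(1 − rB₀/P)/ln(1+r) = −ln(0.59652)/ln(1.02425) ≈ 21.562, so the balance reaches zero during payment 22.

22 months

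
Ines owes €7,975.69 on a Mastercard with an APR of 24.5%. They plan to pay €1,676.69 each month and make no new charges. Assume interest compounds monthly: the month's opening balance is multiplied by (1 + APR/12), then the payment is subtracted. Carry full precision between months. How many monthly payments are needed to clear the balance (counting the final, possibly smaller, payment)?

Monthly rate r = 24.5%/12 = 2.04167% = 0.0204167.
Recurrence: B ← B·(1+r) − €1,676.69.
Month 1: interest €162.84; balance after payment €6,461.84.
Month 2: interest €131.93; balance after payment €4,917.08.
Month 3: interest €100.39; balance after payment €3,340.78.
Month 4: interest €68.21; balance after payment €1,732.29.
Month 5: interest €35.37; balance after payment €90.97.
Month 6: interest €1.86; balance after payment €0.00.

6 payments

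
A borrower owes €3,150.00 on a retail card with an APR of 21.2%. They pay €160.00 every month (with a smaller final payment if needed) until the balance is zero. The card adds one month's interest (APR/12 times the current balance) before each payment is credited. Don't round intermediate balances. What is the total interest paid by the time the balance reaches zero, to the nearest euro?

€755

Monthly rate r = 21.2%/12 = 1.76667% = 0.0176667.
Payoff takes n = ⌈−ln(1 − rB₀/P)/ln(1+r)⌉ = ⌈24.407⌉ = 25 payments; the last is €65.43.
Total paid = 24·€160.00 + €65.43 = €3,905.43.
Total interest = total paid − principal = €3,905.43 − €3,150.00 = €755.43.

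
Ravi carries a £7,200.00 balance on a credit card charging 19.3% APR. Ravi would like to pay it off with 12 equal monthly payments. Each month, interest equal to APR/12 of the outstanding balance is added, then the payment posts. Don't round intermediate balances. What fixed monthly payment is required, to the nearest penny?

£664.56

Monthly rate r = 19.3%/12 = 1.60833% = 0.0160833.
Level-payment amortization: P = B₀·r / (1 − (1+r)^(−n)) = 7200.00·0.0160833 / (1 − 1.01608^(−12)).
Denominator 1 − (1+r)^(−12) = 0.17425098.
P = 115.8 / 0.17425098 ≈ 664.56.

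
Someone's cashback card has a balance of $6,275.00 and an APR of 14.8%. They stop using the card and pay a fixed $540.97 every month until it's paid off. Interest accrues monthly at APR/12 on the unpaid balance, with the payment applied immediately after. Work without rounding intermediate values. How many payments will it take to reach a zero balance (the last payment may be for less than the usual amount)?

13 months

Monthly rate r = 14.8%/12 = 1.23333% = 0.0123333.
Recurrence: B ← B·(1+r) − $540.97.
Month 1: interest $77.39; balance after payment $5,811.42.
Month 2: interest $71.67; balance after payment $5,342.13.
Closed form: n = −ln(1 − rB₀/P)/ln(1+r) = −ln(0.85694)/ln(1.01233) ≈ 12.595, so the balance reaches zero during payment 13.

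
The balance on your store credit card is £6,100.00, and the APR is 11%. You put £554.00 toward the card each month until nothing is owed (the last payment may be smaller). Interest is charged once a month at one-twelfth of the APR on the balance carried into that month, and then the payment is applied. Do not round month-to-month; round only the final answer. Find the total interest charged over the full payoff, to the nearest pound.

Monthly rate r = 11%/12 = 0.916667% = 0.00916667.
Payoff takes n = ⌈−ln(1 − rB₀/P)/ln(1+r)⌉ = ⌈11.660⌉ = 12 payments; the last is £366.26.
Total paid = 11·£554.00 + £366.26 = £6,460.26.
Total interest = total paid − principal = £6,460.26 − £6,100.00 = £360.26.

£360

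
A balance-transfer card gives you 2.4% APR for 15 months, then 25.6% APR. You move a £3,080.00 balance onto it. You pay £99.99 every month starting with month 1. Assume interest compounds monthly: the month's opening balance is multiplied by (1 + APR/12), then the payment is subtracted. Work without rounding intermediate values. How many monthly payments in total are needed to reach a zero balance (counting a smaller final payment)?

36 payments

Promo months 1–15 at r₀ = 2.4%/12 = 0.002; months 16+ at r₁ = 25.6%/12 = 0.0213333.
After month 15: iterate B ← B·(1+r₀) − £99.99 for 15 months → £1,652.67.
Then at r₁ with £99.99/mo: n₂ = −ln(1 − r₁·B/P)/ln(1+r₁) ≈ 20.60 → 21 more payments.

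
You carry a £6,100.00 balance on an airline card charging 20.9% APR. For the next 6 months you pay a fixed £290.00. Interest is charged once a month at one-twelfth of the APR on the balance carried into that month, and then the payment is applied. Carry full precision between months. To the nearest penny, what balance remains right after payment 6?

£4,948.31

Monthly rate r = 20.9%/12 = 1.74167% = 0.0174167.
Each month: B ← B·(1+r) − £290.00.
Month 1: interest £106.24; balance after payment £5,916.24.
Month 2: interest £103.04; balance after payment £5,729.28.
Month 3: interest £99.79; balance after payment £5,539.07.
Month 4: interest £96.47; balance after payment £5,345.54.
Month 5: interest £93.10; balance after payment £5,148.64.
Month 6: interest £89.67; balance after payment £4,948.31.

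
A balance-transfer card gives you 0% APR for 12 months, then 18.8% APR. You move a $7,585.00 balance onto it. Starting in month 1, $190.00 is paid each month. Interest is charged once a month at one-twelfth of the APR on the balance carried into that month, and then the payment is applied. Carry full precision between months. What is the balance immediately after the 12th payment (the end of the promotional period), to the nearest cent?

$5,305.00

Promo months 1–12 at r₀ = 0%/12 = 0; months 13+ at r₁ = 18.8%/12 = 0.0156667.
After month 12 (no interest yet): B = $7,585.00 − 12·$190.00 = $5,305.00.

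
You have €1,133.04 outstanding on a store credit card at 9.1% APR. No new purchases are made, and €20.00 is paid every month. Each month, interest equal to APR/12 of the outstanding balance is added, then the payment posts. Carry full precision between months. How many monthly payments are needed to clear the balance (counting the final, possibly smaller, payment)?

75 months

Monthly rate r = 9.1%/12 = 0.758333% = 0.00758333.
Recurrence: B ← B·(1+r) − €20.00.
Month 1: interest €8.59; balance after payment €1,121.63.
Month 2: interest €8.51; balance after payment €1,110.14.
Closed form: n = −ln(1 − rB₀/P)/ln(1+r) = −ln(0.57039)/ln(1.00758) ≈ 74.316, so the balance reaches zero during payment 75.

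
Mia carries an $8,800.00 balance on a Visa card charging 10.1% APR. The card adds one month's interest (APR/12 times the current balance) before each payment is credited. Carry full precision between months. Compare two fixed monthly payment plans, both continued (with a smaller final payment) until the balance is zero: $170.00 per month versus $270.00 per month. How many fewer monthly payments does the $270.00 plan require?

30 fewer payments

Monthly rate r = 10.1%/12 = 0.841667% = 0.00841667.
At $170.00/mo: n = ⌈−ln(1 − rB₀/P)/ln(1+r)⌉ = 69 payments (last $44.90); total interest = total paid − $8,800.00 = $2,804.90.
At $270.00/mo: 39 payments (last $69.56); total interest $1,529.56.
Payments saved = 69 − 39 = 30.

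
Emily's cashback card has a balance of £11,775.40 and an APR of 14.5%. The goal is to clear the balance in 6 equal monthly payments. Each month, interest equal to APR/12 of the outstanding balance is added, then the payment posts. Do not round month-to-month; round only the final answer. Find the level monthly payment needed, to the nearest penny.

Monthly rate r = 14.5%/12 = 1.20833% = 0.0120833.
Level-payment amortization: P = B₀·r / (1 − (1+r)^(−n)) = 11775.40·0.0120833 / (1 − 1.01208^(−6)).
Denominator 1 − (1+r)^(−6) = 0.0695300296.
P = 142.286 / 0.0695300296 ≈ 2046.40.

£2,046.40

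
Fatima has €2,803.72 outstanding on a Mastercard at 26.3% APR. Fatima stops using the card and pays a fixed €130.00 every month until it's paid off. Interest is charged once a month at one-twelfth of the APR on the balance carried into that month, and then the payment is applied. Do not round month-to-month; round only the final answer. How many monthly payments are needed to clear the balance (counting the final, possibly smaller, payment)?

Monthly rate r = 26.3%/12 = 2.19167% = 0.0219167.
Recurrence: B ← B·(1+r) − €130.00.
Month 1: interest €61.45; balance after payment €2,735.17.
Month 2: interest €59.95; balance after payment €2,665.11.
Closed form: n = −ln(1 − rB₀/P)/ln(1+r) = −ln(0.52732)/ln(1.02192) ≈ 29.518, so the balance reaches zero during payment 30.

30 months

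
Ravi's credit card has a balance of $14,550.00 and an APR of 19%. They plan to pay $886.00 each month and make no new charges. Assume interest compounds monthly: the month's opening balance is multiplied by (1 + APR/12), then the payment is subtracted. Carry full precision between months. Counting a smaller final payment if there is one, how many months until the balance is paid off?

Monthly rate r = 19%/12 = 1.58333% = 0.0158333.
Recurrence: B ← B·(1+r) − $886.00.
Month 1: interest $230.38; balance after payment $13,894.38.
Month 2: interest $219.99; balance after payment $13,228.37.
Closed form: n = −ln(1 − rB₀/P)/ln(1+r) = −ln(0.73998)/ln(1.01583) ≈ 19.169, so the balance reaches zero during payment 20.

20 months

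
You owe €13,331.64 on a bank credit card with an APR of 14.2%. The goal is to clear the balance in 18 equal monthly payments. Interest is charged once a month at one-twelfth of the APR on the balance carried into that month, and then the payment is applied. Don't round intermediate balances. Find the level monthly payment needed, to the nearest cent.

Monthly rate r = 14.2%/12 = 1.18333% = 0.0118333.
Level-payment amortization: P = B₀·r / (1 − (1+r)^(−n)) = 13331.64·0.0118333 / (1 − 1.01183^(−18)).
Denominator 1 − (1+r)^(−18) = 0.190832716.
P = 157.758 / 0.190832716 ≈ 826.68.

€826.68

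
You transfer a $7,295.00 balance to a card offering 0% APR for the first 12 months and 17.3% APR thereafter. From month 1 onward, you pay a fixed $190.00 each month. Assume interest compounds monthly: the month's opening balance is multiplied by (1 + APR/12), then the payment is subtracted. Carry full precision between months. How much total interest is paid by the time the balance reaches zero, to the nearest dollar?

Promo months 1–12 at r₀ = 0%/12 = 0; months 13+ at r₁ = 17.3%/12 = 0.0144167.
After month 12 (no interest yet): B = $7,295.00 − 12·$190.00 = $5,015.00.
Then at r₁ with $190.00/mo: n₂ = −ln(1 − r₁·B/P)/ln(1+r₁) ≈ 33.46 → 34 more payments.
Total paid = 45·$190.00 + $86.99 = $8,636.99; interest = $8,636.99 − $7,295.00 = $1,341.99.

$1,342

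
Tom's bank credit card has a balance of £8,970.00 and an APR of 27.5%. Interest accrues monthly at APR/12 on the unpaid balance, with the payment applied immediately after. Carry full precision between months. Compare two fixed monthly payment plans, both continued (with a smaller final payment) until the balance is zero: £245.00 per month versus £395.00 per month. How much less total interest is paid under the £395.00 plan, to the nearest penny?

£6,939.53

Monthly rate r = 27.5%/12 = 2.29167% = 0.0229167.
At £245.00/mo: n = ⌈−ln(1 − rB₀/P)/ln(1+r)⌉ = 81 payments (last £150.95); total interest = total paid − £8,970.00 = £10,780.95.
At £395.00/mo: 33 payments (last £171.42); total interest £3,841.42.
Interest saved = £10,780.95 − £3,841.42 = £6,939.53.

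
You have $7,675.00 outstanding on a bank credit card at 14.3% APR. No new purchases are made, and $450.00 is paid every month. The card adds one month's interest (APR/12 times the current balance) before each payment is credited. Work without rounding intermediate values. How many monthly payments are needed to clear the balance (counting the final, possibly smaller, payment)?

20 payments

Monthly rate r = 14.3%/12 = 1.19167% = 0.0119167.
Recurrence: B ← B·(1+r) − $450.00.
Month 1: interest $91.46; balance after payment $7,316.46.
Month 2: interest $87.19; balance after payment $6,953.65.
Closed form: n = −ln(1 − rB₀/P)/ln(1+r) = −ln(0.79675)/ln(1.01192) ≈ 19.180, so the balance reaches zero during payment 20.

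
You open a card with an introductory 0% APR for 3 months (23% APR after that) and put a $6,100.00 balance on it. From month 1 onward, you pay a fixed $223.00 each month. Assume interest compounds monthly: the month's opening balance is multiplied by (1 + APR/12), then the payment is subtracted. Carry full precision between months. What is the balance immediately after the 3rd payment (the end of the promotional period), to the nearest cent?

Promo months 1–3 at r₀ = 0%/12 = 0; months 4+ at r₁ = 23%/12 = 0.0191667.
After month 3 (no interest yet): B = $6,100.00 − 3·$223.00 = $5,431.00.

$5,431.00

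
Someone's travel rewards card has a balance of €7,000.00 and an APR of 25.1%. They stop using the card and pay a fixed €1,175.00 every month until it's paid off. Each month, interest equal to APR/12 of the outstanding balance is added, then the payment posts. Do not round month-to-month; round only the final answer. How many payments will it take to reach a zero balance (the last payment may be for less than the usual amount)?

Monthly rate r = 25.1%/12 = 2.09167% = 0.0209167.
Recurrence: B ← B·(1+r) − €1,175.00.
Month 1: interest €146.42; balance after payment €5,971.42.
Month 2: interest €124.90; balance after payment €4,921.32.
Closed form: n = −ln(1 − rB₀/P)/ln(1+r) = −ln(0.87539)/ln(1.02092) ≈ 6.429, so the balance reaches zero during payment 7.

7 payments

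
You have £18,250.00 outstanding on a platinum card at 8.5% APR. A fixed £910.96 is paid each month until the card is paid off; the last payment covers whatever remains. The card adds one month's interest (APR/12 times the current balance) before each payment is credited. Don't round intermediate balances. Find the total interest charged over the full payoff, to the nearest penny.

Monthly rate r = 8.5%/12 = 0.708333% = 0.00708333.
Payoff takes n = ⌈−ln(1 − rB₀/P)/ln(1+r)⌉ = ⌈21.682⌉ = 22 payments; the last is £622.28.
Total paid = 21·£910.96 + £622.28 = £19,752.44.
Total interest = total paid − principal = £19,752.44 − £18,250.00 = £1,502.44.

£1,502.44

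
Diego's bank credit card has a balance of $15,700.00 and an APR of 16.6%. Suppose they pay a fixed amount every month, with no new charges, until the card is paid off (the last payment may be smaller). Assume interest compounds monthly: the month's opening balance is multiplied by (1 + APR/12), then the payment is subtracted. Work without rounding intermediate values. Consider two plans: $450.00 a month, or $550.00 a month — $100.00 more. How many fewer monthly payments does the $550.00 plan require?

Monthly rate r = 16.6%/12 = 1.38333% = 0.0138333.
At $450.00/mo: n = ⌈−ln(1 − rB₀/P)/ln(1+r)⌉ = 48 payments (last $435.26); total interest = total paid − $15,700.00 = $5,885.26.
At $550.00/mo: 37 payments (last $310.77); total interest $4,410.77.
Payments saved = 48 − 37 = 11.

11 fewer payments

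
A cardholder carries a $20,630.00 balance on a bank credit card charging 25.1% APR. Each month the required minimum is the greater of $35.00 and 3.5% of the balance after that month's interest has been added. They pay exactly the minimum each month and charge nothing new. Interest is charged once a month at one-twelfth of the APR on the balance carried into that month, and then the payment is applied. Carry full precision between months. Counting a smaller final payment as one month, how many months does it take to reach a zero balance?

247 months

Monthly rate r = 25.1%/12 = 2.09167% = 0.0209167.
While 3.5% of the post-interest balance exceeds $35.00, each month B ← (B·(1+r))·(1 − 0.035), i.e. B shrinks by the factor (1+r)·0.965 = 0.98518.
This holds for months 1–205. Entering month 206 the balance is $967.41; 3.5% of the post-interest balance is now below $35.00, so the flat $35.00 minimum applies from here.
From month 206 a fixed $35.00 at rate r clears $967.41 in 42 more payments. Total: 205 + 42 = 247 months.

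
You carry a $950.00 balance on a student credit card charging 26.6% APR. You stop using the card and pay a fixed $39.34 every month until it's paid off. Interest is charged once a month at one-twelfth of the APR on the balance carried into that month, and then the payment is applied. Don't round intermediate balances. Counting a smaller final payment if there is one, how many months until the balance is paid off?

Monthly rate r = 26.6%/12 = 2.21667% = 0.0221667.
Recurrence: B ← B·(1+r) − $39.34.
Month 1: interest $21.06; balance after payment $931.72.
Month 2: interest $20.65; balance after payment $913.03.
Closed form: n = −ln(1 − rB₀/P)/ln(1+r) = −ln(0.46471)/ln(1.02217) ≈ 34.954, so the balance reaches zero during payment 35.

35 payments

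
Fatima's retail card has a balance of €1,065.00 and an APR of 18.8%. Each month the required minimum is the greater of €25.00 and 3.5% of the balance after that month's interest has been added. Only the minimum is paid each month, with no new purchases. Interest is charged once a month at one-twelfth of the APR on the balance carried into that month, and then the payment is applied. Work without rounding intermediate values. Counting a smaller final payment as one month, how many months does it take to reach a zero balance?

Monthly rate r = 18.8%/12 = 1.56667% = 0.0156667.
While 3.5% of the post-interest balance exceeds €25.00, each month B ← (B·(1+r))·(1 − 0.035), i.e. B shrinks by the factor (1+r)·0.965 = 0.98012.
This holds for months 1–21. Entering month 22 the balance is €698.55; 3.5% of the post-interest balance is now below €25.00, so the flat €25.00 minimum applies from here.
From month 22 a fixed €25.00 at rate r clears €698.55 in 38 more payments. Total: 21 + 38 = 59 months.

59 months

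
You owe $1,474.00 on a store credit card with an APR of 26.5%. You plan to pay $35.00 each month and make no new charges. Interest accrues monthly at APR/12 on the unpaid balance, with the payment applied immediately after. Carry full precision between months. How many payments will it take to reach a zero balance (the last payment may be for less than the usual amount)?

Monthly rate r = 26.5%/12 = 2.20833% = 0.0220833.
Recurrence: B ← B·(1+r) − $35.00.
Month 1: interest $32.55; balance after payment $1,471.55.
Month 2: interest $32.50; balance after payment $1,469.05.
Closed form: n = −ln(1 − rB₀/P)/ln(1+r) = −ln(0.069976)/ln(1.02208) ≈ 121.760, so the balance reaches zero during payment 122.

122 months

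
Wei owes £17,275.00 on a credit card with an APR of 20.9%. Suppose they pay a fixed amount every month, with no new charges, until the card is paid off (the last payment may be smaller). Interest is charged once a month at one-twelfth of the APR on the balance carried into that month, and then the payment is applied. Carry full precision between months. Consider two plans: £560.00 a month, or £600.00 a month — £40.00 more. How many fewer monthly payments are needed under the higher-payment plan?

4 fewer payments

Monthly rate r = 20.9%/12 = 1.74167% = 0.0174167.
At £560.00/mo: n = ⌈−ln(1 − rB₀/P)/ln(1+r)⌉ = 45 payments (last £354.05); total interest = total paid − £17,275.00 = £7,719.05.
At £600.00/mo: 41 payments (last £188.47); total interest £6,913.47.
Payments saved = 45 − 41 = 4.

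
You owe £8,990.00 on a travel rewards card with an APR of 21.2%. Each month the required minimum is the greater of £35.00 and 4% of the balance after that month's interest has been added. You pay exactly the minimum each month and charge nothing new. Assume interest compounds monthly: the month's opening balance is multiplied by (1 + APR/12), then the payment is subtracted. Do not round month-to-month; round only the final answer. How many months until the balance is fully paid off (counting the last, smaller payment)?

134 months

Monthly rate r = 21.2%/12 = 1.76667% = 0.0176667.
While 4% of the post-interest balance exceeds £35.00, each month B ← (B·(1+r))·(1 − 0.04), i.e. B shrinks by the factor (1+r)·0.96 = 0.97696.
This holds for months 1–101. Entering month 102 the balance is £853.72; 4% of the post-interest balance is now below £35.00, so the flat £35.00 minimum applies from here.
From month 102 a fixed £35.00 at rate r clears £853.72 in 33 more payments. Total: 101 + 33 = 134 months.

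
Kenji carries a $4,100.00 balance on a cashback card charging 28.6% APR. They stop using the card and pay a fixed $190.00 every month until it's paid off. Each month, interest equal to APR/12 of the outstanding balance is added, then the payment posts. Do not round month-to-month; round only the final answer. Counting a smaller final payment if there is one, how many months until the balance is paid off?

Monthly rate r = 28.6%/12 = 2.38333% = 0.0238333.
Recurrence: B ← B·(1+r) − $190.00.
Month 1: interest $97.72; balance after payment $4,007.72.
Month 2: interest $95.52; balance after payment $3,913.23.
Closed form: n = −ln(1 − rB₀/P)/ln(1+r) = −ln(0.4857)/ln(1.02383) ≈ 30.660, so the balance reaches zero during payment 31.

31 payments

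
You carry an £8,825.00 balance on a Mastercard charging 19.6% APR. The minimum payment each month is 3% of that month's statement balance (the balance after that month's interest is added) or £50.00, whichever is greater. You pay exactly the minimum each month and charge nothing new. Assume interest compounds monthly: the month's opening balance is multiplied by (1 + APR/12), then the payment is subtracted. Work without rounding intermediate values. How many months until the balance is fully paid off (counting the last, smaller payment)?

Monthly rate r = 19.6%/12 = 1.63333% = 0.0163333.
While 3% of the post-interest balance exceeds £50.00, each month B ← (B·(1+r))·(1 − 0.03), i.e. B shrinks by the factor (1+r)·0.97 = 0.98584.
This holds for months 1–119. Entering month 120 the balance is £1,617.54; 3% of the post-interest balance is now below £50.00, so the flat £50.00 minimum applies from here.
From month 120 a fixed £50.00 at rate r clears £1,617.54 in 47 more payments. Total: 119 + 47 = 166 months.

166 months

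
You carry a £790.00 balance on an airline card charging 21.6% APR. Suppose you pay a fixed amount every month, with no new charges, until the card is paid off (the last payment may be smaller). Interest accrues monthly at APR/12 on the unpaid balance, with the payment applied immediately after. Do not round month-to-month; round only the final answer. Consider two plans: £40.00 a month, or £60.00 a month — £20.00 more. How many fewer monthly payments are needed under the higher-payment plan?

Monthly rate r = 21.6%/12 = 1.8% = 0.018.
At £40.00/mo: n = ⌈−ln(1 − rB₀/P)/ln(1+r)⌉ = 25 payments (last £25.02); total interest = total paid − £790.00 = £195.02.
At £60.00/mo: 16 payments (last £9.82); total interest £119.82.
Payments saved = 25 − 16 = 9.

9 fewer payments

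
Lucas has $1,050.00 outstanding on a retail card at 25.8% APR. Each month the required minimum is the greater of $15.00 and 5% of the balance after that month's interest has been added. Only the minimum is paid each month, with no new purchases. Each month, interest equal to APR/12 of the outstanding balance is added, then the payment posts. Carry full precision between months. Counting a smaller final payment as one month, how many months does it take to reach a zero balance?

Monthly rate r = 25.8%/12 = 2.15% = 0.0215.
While 5% of the post-interest balance exceeds $15.00, each month B ← (B·(1+r))·(1 − 0.05), i.e. B shrinks by the factor (1+r)·0.95 = 0.97042.
This holds for months 1–43. Entering month 44 the balance is $288.77; 5% of the post-interest balance is now below $15.00, so the flat $15.00 minimum applies from here.
From month 44 a fixed $15.00 at rate r clears $288.77 in 26 more payments. Total: 43 + 26 = 69 months.

69 months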